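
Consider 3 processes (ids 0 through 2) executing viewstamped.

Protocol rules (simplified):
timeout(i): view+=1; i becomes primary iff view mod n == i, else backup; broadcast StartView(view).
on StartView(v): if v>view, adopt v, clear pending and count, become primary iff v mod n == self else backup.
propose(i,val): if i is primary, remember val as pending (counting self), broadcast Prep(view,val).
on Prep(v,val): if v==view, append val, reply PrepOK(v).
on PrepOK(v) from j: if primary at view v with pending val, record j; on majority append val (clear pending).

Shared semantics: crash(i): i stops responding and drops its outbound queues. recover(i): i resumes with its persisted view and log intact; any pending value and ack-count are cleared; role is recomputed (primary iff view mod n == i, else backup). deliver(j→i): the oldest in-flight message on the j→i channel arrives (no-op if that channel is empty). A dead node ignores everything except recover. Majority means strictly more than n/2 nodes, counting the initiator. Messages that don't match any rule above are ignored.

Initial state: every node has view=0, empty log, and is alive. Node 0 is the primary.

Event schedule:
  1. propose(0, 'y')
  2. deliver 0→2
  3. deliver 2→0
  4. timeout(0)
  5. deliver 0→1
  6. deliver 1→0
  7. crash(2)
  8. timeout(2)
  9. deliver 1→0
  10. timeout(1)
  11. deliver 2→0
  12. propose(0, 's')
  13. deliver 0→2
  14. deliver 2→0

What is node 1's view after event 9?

[1] propose(0,'y') → ∅
[2] deliver 0→2 → N2(back v0 [y])
[3] deliver 2→0 → N0(prim v0 [y])
[4] timeout(0) → N0(back v1 [y])
[5] deliver 0→1 → N1(back v0 [y])
[6] deliver 1→0 → ∅
[7] crash(2) → N2(✗back v0 [y])
[8] timeout(2) → ∅
[9] deliver 1→0 → ∅

0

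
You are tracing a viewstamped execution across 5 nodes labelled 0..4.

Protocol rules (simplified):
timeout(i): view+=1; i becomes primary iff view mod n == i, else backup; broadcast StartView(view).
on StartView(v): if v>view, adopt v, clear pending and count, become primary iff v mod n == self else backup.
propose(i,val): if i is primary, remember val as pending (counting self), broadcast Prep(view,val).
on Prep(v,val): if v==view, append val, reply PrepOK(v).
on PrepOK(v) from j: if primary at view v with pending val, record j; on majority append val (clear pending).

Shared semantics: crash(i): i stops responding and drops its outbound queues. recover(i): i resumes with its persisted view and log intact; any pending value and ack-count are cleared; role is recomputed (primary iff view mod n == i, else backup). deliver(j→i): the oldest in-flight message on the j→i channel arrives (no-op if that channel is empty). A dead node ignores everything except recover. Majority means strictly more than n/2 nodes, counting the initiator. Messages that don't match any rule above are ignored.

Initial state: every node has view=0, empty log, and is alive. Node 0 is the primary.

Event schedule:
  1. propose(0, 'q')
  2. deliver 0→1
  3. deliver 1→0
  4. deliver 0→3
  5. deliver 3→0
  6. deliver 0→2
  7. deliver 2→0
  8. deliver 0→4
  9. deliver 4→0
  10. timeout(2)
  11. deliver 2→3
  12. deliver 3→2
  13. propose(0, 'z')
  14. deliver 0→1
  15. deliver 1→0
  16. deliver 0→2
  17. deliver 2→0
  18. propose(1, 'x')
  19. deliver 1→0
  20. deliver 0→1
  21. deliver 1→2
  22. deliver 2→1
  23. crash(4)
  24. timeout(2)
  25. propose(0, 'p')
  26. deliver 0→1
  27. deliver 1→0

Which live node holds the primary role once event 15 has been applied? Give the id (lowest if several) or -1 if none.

0

after 1 — propose(0,'q'): ·
after 2 — deliver 0→1: n1:back/v0/[q]
after 3 — deliver 1→0: ·
after 4 — deliver 0→3: n3:back/v0/[q]
after 5 — deliver 3→0: n0:prim/v0/[q]
after 6 — deliver 0→2: n2:back/v0/[q]
after 7 — deliver 2→0: ·
after 8 — deliver 0→4: n4:back/v0/[q]
after 9 — deliver 4→0: ·
after 10 — timeout(2): n2:back/v1/[q]
after 11 — deliver 2→3: n3:back/v1/[q]
after 12 — deliver 3→2: ·
after 13 — propose(0,'z'): ·
after 14 — deliver 0→1: n1:back/v0/[q,z]
after 15 — deliver 1→0: ·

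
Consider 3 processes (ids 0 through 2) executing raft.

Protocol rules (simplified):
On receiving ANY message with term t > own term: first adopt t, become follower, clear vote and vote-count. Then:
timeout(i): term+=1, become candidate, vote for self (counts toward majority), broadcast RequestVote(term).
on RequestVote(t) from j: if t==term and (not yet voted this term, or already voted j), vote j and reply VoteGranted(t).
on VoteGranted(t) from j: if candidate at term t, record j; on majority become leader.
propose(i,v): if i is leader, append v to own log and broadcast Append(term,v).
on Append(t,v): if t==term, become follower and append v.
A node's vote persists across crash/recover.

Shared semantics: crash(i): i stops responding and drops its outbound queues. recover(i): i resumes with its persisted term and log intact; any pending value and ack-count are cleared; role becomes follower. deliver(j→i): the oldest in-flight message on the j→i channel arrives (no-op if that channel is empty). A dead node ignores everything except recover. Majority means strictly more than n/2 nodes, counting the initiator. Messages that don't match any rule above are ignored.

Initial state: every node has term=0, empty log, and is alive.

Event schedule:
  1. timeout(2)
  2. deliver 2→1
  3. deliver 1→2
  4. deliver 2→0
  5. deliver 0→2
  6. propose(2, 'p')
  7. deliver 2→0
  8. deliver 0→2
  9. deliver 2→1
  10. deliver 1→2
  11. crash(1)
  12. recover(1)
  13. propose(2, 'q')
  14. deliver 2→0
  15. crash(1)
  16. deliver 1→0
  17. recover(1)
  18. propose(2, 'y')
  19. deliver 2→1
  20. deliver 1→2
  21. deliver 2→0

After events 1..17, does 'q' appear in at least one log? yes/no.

yes

[1] timeout(2) → N2(cand t1 [-])
[2] deliver 2→1 → N1(foll t1 [-])
[3] deliver 1→2 → N2(lead t1 [-])
[4] deliver 2→0 → N0(foll t1 [-])
[5] deliver 0→2 → ∅
[6] propose(2,'p') → N2(lead t1 [p])
[7] deliver 2→0 → N0(foll t1 [p])
[8] deliver 0→2 → ∅
[9] deliver 2→1 → N1(foll t1 [p])
[10] deliver 1→2 → ∅
[11] crash(1) → N1(✗foll t1 [p])
[12] recover(1) → N1(foll t1 [p])
[13] propose(2,'q') → N2(lead t1 [p,q])
[14] deliver 2→0 → N0(foll t1 [p,q])
[15] crash(1) → N1(✗foll t1 [p])
[16] deliver 1→0 → ∅
[17] recover(1) → N1(foll t1 [p])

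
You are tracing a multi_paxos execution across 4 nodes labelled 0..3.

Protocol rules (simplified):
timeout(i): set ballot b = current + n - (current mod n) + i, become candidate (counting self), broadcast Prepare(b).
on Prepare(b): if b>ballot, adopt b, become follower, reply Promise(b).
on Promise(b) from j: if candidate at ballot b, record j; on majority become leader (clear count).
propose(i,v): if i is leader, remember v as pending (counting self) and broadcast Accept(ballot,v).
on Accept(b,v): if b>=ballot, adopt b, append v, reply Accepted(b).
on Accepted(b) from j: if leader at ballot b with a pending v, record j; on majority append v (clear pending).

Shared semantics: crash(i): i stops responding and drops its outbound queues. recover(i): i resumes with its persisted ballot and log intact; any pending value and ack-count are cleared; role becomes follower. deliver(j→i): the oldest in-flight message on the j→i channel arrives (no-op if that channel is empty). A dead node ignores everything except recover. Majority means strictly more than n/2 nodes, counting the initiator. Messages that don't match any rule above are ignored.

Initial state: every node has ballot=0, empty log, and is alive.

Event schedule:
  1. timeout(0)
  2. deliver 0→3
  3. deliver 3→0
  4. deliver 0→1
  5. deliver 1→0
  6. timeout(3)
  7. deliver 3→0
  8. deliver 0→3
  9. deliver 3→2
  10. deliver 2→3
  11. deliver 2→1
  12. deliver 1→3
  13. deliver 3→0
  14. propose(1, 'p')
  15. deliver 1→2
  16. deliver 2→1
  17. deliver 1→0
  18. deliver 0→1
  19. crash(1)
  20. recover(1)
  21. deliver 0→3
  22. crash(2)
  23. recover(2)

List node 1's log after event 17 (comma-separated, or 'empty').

empty

after 1 — timeout(0): n0:cand/b4/[-]
after 2 — deliver 0→3: n3:foll/b4/[-]
after 3 — deliver 3→0: ·
after 4 — deliver 0→1: n1:foll/b4/[-]
after 5 — deliver 1→0: n0:lead/b4/[-]
after 6 — timeout(3): n3:cand/b11/[-]
after 7 — deliver 3→0: n0:foll/b11/[-]
after 8 — deliver 0→3: ·
after 9 — deliver 3→2: n2:foll/b11/[-]
after 10 — deliver 2→3: n3:lead/b11/[-]
after 11 — deliver 2→1: ·
after 12 — deliver 1→3: ·
after 13 — deliver 3→0: ·
after 14 — propose(1,'p'): ·
after 15 — deliver 1→2: ·
after 16 — deliver 2→1: ·
after 17 — deliver 1→0: ·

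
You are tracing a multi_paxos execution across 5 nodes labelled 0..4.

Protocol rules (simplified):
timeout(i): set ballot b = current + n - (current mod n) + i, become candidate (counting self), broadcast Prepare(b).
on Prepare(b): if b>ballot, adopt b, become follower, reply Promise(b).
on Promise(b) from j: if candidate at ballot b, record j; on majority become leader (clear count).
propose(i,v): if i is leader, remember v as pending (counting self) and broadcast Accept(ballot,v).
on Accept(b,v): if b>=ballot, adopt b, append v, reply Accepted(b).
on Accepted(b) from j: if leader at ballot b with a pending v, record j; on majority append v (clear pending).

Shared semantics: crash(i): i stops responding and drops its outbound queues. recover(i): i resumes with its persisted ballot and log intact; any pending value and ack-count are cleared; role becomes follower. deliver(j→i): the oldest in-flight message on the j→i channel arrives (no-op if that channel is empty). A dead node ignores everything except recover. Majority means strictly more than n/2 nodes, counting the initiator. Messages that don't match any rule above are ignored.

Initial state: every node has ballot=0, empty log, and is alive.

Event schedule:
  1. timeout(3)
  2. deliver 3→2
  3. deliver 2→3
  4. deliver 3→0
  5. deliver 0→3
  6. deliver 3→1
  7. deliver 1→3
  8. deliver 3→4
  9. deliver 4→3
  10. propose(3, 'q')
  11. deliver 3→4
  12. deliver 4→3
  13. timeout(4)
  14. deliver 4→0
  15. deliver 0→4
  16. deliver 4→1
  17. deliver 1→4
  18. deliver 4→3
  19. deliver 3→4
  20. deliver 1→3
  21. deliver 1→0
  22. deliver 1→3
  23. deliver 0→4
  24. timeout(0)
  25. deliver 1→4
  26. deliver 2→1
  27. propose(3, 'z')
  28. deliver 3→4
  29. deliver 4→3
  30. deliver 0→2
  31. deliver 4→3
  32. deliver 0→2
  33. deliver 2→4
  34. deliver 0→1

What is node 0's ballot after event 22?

step 1 timeout(3): 3={cand,b=8,log=-}
step 2 deliver 3→2: 2={foll,b=8,log=-}
step 3 deliver 2→3: —
step 4 deliver 3→0: 0={foll,b=8,log=-}
step 5 deliver 0→3: 3={lead,b=8,log=-}
step 6 deliver 3→1: 1={foll,b=8,log=-}
step 7 deliver 1→3: —
step 8 deliver 3→4: 4={foll,b=8,log=-}
step 9 deliver 4→3: —
step 10 propose(3,'q'): —
step 11 deliver 3→4: 4={foll,b=8,log=q}
step 12 deliver 4→3: —
step 13 timeout(4): 4={cand,b=14,log=q}
step 14 deliver 4→0: 0={foll,b=14,log=-}
step 15 deliver 0→4: —
step 16 deliver 4→1: 1={foll,b=14,log=-}
step 17 deliver 1→4: 4={lead,b=14,log=q}
step 18 deliver 4→3: 3={foll,b=14,log=-}
step 19 deliver 3→4: —
step 20 deliver 1→3: —
step 21 deliver 1→0: —
step 22 deliver 1→3: —

14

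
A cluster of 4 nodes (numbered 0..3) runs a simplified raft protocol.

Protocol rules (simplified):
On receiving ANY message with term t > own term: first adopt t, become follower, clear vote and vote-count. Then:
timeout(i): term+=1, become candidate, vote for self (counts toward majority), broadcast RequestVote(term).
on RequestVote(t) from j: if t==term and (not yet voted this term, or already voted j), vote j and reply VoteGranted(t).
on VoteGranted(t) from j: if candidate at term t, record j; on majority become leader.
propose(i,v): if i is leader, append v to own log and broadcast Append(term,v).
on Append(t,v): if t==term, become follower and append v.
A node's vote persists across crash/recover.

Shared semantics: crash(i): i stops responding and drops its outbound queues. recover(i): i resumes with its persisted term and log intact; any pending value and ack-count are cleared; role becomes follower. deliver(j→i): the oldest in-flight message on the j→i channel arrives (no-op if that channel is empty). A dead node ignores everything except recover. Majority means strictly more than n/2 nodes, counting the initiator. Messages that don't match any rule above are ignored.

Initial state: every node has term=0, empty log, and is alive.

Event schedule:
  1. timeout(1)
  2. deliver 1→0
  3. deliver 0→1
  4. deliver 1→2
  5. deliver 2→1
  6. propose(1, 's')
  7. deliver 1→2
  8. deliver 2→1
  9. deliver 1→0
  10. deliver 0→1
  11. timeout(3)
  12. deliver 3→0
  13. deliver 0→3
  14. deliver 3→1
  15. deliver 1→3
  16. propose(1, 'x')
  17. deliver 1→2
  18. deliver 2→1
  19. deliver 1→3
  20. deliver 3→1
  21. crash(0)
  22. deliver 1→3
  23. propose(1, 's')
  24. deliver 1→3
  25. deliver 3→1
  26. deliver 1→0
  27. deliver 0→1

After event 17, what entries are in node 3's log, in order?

[1] timeout(1) → N1(cand t1 [-])
[2] deliver 1→0 → N0(foll t1 [-])
[3] deliver 0→1 → ∅
[4] deliver 1→2 → N2(foll t1 [-])
[5] deliver 2→1 → N1(lead t1 [-])
[6] propose(1,'s') → N1(lead t1 [s])
[7] deliver 1→2 → N2(foll t1 [s])
[8] deliver 2→1 → ∅
[9] deliver 1→0 → N0(foll t1 [s])
[10] deliver 0→1 → ∅
[11] timeout(3) → N3(cand t1 [-])
[12] deliver 3→0 → ∅
[13] deliver 0→3 → ∅
[14] deliver 3→1 → ∅
[15] deliver 1→3 → ∅
[16] propose(1,'x') → N1(lead t1 [s,x])
[17] deliver 1→2 → N2(foll t1 [s,x])

empty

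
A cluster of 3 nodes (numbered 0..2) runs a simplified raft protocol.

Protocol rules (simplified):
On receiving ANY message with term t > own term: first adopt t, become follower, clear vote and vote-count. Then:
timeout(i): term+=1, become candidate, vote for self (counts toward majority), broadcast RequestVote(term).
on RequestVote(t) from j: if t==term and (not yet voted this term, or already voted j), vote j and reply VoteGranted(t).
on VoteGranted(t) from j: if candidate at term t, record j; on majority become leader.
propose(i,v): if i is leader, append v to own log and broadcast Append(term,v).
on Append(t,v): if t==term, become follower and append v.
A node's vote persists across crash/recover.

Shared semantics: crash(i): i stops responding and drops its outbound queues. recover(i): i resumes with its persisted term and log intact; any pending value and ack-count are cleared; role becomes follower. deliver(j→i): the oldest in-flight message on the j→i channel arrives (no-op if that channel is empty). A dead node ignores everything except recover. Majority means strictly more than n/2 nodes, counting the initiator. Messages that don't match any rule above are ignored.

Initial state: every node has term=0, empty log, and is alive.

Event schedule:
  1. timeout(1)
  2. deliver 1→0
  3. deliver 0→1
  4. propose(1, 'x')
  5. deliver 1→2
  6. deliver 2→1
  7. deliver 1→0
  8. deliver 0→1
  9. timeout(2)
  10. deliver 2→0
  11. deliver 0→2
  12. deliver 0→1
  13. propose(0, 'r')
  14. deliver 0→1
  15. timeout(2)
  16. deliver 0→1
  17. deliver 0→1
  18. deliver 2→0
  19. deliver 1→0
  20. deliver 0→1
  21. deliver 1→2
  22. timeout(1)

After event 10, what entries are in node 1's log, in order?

x

step 1 timeout(1): 1={cand,t=1,log=-}
step 2 deliver 1→0: 0={foll,t=1,log=-}
step 3 deliver 0→1: 1={lead,t=1,log=-}
step 4 propose(1,'x'): 1={lead,t=1,log=x}
step 5 deliver 1→2: 2={foll,t=1,log=-}
step 6 deliver 2→1: —
step 7 deliver 1→0: 0={foll,t=1,log=x}
step 8 deliver 0→1: —
step 9 timeout(2): 2={cand,t=2,log=-}
step 10 deliver 2→0: 0={foll,t=2,log=x}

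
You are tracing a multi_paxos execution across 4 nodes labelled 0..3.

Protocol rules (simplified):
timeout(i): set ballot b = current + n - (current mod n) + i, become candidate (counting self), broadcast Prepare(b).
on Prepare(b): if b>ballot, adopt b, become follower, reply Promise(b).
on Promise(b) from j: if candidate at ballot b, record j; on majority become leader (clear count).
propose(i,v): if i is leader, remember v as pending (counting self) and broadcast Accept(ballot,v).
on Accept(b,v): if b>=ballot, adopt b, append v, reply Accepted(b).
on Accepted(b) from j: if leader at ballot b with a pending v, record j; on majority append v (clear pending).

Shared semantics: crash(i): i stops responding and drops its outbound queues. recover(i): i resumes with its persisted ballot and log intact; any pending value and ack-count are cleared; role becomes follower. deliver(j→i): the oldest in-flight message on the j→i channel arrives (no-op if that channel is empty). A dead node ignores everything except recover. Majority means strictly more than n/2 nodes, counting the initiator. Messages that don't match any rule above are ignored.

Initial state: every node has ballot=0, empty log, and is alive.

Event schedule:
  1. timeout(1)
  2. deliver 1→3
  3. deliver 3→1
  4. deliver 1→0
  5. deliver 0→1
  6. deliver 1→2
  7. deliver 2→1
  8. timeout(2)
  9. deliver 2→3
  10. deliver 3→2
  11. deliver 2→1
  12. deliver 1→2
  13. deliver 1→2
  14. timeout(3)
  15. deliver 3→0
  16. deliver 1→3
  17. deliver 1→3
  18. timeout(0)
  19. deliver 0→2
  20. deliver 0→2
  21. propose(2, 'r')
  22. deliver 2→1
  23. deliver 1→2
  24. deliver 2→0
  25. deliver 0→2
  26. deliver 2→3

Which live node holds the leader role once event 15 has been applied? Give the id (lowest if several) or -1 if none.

step 1 timeout(1): 1={cand,b=5,log=-}
step 2 deliver 1→3: 3={foll,b=5,log=-}
step 3 deliver 3→1: —
step 4 deliver 1→0: 0={foll,b=5,log=-}
step 5 deliver 0→1: 1={lead,b=5,log=-}
step 6 deliver 1→2: 2={foll,b=5,log=-}
step 7 deliver 2→1: —
step 8 timeout(2): 2={cand,b=10,log=-}
step 9 deliver 2→3: 3={foll,b=10,log=-}
step 10 deliver 3→2: —
step 11 deliver 2→1: 1={foll,b=10,log=-}
step 12 deliver 1→2: 2={lead,b=10,log=-}
step 13 deliver 1→2: —
step 14 timeout(3): 3={cand,b=15,log=-}
step 15 deliver 3→0: 0={foll,b=15,log=-}

2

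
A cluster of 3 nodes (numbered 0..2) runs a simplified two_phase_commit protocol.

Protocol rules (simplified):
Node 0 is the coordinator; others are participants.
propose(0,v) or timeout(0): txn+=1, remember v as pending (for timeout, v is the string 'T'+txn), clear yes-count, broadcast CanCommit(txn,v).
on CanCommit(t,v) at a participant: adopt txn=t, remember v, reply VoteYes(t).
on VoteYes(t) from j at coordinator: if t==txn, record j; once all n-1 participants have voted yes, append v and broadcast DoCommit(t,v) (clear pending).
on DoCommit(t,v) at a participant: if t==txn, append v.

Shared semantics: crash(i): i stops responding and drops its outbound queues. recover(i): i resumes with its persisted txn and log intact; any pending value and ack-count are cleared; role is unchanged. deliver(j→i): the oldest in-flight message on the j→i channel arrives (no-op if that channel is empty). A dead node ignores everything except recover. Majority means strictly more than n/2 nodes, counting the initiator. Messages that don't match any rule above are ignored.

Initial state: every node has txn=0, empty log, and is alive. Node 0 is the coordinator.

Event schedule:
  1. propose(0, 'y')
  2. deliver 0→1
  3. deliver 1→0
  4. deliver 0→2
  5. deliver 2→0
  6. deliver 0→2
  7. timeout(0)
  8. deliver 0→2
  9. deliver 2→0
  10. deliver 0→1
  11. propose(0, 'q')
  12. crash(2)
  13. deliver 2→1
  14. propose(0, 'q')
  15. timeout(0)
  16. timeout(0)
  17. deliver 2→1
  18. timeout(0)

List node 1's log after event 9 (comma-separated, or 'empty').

1. propose(0,'y'):  <0:coor t1 ->
2. deliver 0→1:  <1:part t1 ->
3. deliver 1→0:  nop
4. deliver 0→2:  <2:part t1 ->
5. deliver 2→0:  <0:coor t1 y>
6. deliver 0→2:  <2:part t1 y>
7. timeout(0):  <0:coor t2 y>
8. deliver 0→2:  <2:part t2 y>
9. deliver 2→0:  nop

empty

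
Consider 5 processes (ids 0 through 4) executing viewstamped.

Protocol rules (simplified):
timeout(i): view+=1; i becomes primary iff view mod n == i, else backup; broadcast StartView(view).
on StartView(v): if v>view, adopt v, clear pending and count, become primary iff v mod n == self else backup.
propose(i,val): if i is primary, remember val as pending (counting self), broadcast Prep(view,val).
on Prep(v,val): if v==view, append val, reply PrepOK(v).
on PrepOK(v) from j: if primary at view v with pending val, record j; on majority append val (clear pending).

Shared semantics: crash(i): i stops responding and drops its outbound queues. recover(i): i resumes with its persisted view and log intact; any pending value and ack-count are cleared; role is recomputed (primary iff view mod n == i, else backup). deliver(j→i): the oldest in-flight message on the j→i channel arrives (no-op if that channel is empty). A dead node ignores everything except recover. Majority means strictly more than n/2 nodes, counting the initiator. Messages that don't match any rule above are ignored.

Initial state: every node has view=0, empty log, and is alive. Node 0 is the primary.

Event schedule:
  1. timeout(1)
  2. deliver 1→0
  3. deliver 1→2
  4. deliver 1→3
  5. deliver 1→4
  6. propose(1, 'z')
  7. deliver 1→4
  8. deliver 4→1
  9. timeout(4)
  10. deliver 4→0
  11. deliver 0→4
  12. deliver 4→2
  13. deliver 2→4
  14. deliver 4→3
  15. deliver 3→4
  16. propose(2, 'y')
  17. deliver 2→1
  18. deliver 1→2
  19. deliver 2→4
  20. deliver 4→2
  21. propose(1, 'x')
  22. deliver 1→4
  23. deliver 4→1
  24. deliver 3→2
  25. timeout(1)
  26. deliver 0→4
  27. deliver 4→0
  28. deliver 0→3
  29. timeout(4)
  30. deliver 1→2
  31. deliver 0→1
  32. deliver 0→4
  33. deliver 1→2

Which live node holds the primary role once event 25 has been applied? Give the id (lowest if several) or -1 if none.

2

[1] timeout(1) → N1(prim v1 [-])
[2] deliver 1→0 → N0(back v1 [-])
[3] deliver 1→2 → N2(back v1 [-])
[4] deliver 1→3 → N3(back v1 [-])
[5] deliver 1→4 → N4(back v1 [-])
[6] propose(1,'z') → ∅
[7] deliver 1→4 → N4(back v1 [z])
[8] deliver 4→1 → ∅
[9] timeout(4) → N4(back v2 [z])
[10] deliver 4→0 → N0(back v2 [-])
[11] deliver 0→4 → ∅
[12] deliver 4→2 → N2(prim v2 [-])
[13] deliver 2→4 → ∅
[14] deliver 4→3 → N3(back v2 [-])
[15] deliver 3→4 → ∅
[16] propose(2,'y') → ∅
[17] deliver 2→1 → ∅
[18] deliver 1→2 → ∅
[19] deliver 2→4 → N4(back v2 [z,y])
[20] deliver 4→2 → ∅
[21] propose(1,'x') → ∅
[22] deliver 1→4 → ∅
[23] deliver 4→1 → N1(back v2 [-])
[24] deliver 3→2 → ∅
[25] timeout(1) → N1(back v3 [-])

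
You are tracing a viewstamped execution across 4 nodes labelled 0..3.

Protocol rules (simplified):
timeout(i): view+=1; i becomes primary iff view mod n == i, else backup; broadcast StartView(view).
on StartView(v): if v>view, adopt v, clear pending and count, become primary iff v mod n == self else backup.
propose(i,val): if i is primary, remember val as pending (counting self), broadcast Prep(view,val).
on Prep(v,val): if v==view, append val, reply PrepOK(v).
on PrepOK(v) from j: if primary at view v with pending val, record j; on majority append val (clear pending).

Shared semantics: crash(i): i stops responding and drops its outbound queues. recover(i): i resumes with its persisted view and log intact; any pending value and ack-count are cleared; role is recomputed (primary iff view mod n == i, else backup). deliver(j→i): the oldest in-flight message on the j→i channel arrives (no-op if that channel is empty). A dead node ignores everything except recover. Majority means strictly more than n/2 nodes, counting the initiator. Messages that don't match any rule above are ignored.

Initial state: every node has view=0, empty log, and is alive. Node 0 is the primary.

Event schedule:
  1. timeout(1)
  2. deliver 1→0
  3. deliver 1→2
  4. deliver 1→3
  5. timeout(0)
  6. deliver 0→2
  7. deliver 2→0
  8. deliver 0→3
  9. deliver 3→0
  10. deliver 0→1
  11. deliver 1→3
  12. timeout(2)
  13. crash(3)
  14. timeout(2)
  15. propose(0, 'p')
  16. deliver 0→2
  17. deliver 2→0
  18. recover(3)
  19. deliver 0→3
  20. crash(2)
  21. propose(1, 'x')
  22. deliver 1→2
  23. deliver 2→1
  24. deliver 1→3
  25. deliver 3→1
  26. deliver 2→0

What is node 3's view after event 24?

2

1. timeout(1):  <1:prim v1 ->
2. deliver 1→0:  <0:back v1 ->
3. deliver 1→2:  <2:back v1 ->
4. deliver 1→3:  <3:back v1 ->
5. timeout(0):  <0:back v2 ->
6. deliver 0→2:  <2:prim v2 ->
7. deliver 2→0:  nop
8. deliver 0→3:  <3:back v2 ->
9. deliver 3→0:  nop
10. deliver 0→1:  <1:back v2 ->
11. deliver 1→3:  nop
12. timeout(2):  <2:back v3 ->
13. crash(3):  <3:✗back v2 ->
14. timeout(2):  <2:back v4 ->
15. propose(0,'p'):  nop
16. deliver 0→2:  nop
17. deliver 2→0:  <0:back v3 ->
18. recover(3):  <3:back v2 ->
19. deliver 0→3:  nop
20. crash(2):  <2:✗back v4 ->
21. propose(1,'x'):  nop
22. deliver 1→2:  nop
23. deliver 2→1:  nop
24. deliver 1→3:  nop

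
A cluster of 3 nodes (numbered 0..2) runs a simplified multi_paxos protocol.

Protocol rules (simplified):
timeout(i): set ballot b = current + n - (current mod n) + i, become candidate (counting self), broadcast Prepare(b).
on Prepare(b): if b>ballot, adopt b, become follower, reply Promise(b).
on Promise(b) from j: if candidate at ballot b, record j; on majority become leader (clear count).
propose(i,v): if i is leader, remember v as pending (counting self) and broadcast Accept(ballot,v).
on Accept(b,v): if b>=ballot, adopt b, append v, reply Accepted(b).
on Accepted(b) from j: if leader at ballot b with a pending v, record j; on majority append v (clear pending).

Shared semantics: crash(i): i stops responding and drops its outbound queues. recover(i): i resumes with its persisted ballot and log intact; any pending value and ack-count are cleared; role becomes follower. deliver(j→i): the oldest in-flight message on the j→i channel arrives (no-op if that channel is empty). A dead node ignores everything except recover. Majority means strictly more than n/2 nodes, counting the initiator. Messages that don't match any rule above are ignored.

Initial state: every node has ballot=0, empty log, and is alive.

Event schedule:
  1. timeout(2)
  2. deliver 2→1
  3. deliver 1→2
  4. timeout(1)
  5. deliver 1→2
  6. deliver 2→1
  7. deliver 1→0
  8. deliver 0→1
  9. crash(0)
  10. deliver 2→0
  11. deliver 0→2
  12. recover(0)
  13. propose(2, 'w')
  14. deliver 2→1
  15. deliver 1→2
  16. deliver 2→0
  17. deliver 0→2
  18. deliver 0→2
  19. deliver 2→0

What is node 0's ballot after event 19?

7

1. timeout(2):  <2:cand b5 ->
2. deliver 2→1:  <1:foll b5 ->
3. deliver 1→2:  <2:lead b5 ->
4. timeout(1):  <1:cand b7 ->
5. deliver 1→2:  <2:foll b7 ->
6. deliver 2→1:  <1:lead b7 ->
7. deliver 1→0:  <0:foll b7 ->
8. deliver 0→1:  nop
9. crash(0):  <0:✗foll b7 ->
10. deliver 2→0:  nop
11. deliver 0→2:  nop
12. recover(0):  <0:foll b7 ->
13. propose(2,'w'):  nop
14. deliver 2→1:  nop
15. deliver 1→2:  nop
16. deliver 2→0:  nop
17. deliver 0→2:  nop
18. deliver 0→2:  nop
19. deliver 2→0:  nop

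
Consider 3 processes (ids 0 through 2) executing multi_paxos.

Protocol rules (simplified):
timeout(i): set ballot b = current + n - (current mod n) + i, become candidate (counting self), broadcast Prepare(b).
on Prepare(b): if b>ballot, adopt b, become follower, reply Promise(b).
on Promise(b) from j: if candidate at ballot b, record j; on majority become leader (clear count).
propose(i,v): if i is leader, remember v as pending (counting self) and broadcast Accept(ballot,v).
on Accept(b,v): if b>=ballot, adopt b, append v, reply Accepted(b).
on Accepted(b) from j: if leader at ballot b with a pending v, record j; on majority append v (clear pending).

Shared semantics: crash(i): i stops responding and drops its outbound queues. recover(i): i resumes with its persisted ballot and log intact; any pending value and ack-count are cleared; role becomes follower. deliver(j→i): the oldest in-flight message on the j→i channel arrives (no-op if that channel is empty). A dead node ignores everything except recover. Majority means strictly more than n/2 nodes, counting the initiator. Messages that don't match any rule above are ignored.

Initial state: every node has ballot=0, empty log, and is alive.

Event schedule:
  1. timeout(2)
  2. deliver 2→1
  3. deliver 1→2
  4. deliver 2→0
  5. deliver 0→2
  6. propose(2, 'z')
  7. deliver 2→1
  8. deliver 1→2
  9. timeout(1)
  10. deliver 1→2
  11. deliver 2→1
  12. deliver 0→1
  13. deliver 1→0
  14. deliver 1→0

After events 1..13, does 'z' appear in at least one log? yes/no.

after 1 — timeout(2): n2:cand/b5/[-]
after 2 — deliver 2→1: n1:foll/b5/[-]
after 3 — deliver 1→2: n2:lead/b5/[-]
after 4 — deliver 2→0: n0:foll/b5/[-]
after 5 — deliver 0→2: ·
after 6 — propose(2,'z'): ·
after 7 — deliver 2→1: n1:foll/b5/[z]
after 8 — deliver 1→2: n2:lead/b5/[z]
after 9 — timeout(1): n1:cand/b7/[z]
after 10 — deliver 1→2: n2:foll/b7/[z]
after 11 — deliver 2→1: n1:lead/b7/[z]
after 12 — deliver 0→1: ·
after 13 — deliver 1→0: n0:foll/b7/[-]

yes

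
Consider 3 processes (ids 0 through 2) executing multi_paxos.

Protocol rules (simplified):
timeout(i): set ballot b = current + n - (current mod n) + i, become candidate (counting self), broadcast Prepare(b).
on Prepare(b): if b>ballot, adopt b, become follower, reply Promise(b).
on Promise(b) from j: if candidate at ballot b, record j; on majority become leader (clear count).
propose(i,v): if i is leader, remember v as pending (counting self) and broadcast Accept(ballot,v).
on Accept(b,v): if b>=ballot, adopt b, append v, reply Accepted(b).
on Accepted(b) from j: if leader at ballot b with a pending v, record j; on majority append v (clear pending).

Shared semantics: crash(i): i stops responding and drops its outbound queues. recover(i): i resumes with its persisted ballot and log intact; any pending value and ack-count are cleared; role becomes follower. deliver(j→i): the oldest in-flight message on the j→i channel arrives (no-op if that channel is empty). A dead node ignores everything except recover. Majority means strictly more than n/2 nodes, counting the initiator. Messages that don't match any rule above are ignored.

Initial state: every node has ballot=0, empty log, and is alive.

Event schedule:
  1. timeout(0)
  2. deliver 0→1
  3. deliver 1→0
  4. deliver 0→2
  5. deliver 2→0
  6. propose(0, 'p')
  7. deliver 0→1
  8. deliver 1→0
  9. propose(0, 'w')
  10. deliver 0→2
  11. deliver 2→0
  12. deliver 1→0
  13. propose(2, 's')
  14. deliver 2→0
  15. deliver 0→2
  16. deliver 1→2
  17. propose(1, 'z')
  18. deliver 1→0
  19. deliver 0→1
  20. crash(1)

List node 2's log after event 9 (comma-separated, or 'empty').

empty

step 1 timeout(0): 0={cand,b=3,log=-}
step 2 deliver 0→1: 1={foll,b=3,log=-}
step 3 deliver 1→0: 0={lead,b=3,log=-}
step 4 deliver 0→2: 2={foll,b=3,log=-}
step 5 deliver 2→0: —
step 6 propose(0,'p'): —
step 7 deliver 0→1: 1={foll,b=3,log=p}
step 8 deliver 1→0: 0={lead,b=3,log=p}
step 9 propose(0,'w'): —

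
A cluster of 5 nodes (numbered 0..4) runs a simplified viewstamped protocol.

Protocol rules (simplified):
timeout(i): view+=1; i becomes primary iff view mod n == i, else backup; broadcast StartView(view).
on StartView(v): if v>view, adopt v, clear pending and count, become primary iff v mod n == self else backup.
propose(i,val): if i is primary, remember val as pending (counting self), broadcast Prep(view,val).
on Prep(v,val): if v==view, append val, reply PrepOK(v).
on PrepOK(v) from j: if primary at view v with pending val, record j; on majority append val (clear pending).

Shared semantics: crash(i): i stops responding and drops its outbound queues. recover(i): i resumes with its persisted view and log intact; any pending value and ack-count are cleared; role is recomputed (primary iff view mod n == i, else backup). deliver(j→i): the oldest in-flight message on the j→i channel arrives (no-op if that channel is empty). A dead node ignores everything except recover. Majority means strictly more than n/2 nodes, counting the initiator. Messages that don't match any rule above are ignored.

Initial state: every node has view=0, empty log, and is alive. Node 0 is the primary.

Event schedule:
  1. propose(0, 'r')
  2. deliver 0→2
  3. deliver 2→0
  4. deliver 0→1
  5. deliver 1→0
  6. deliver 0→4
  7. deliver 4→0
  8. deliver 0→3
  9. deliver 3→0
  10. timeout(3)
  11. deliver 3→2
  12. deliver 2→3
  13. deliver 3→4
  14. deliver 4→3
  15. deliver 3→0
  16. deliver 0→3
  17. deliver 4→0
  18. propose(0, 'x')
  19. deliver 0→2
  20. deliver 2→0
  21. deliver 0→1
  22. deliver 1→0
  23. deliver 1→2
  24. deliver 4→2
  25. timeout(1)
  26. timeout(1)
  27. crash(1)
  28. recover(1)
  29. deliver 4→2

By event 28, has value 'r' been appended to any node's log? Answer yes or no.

1. propose(0,'r'):  nop
2. deliver 0→2:  <2:back v0 r>
3. deliver 2→0:  nop
4. deliver 0→1:  <1:back v0 r>
5. deliver 1→0:  <0:prim v0 r>
6. deliver 0→4:  <4:back v0 r>
7. deliver 4→0:  nop
8. deliver 0→3:  <3:back v0 r>
9. deliver 3→0:  nop
10. timeout(3):  <3:back v1 r>
11. deliver 3→2:  <2:back v1 r>
12. deliver 2→3:  nop
13. deliver 3→4:  <4:back v1 r>
14. deliver 4→3:  nop
15. deliver 3→0:  <0:back v1 r>
16. deliver 0→3:  nop
17. deliver 4→0:  nop
18. propose(0,'x'):  nop
19. deliver 0→2:  nop
20. deliver 2→0:  nop
21. deliver 0→1:  nop
22. deliver 1→0:  nop
23. deliver 1→2:  nop
24. deliver 4→2:  nop
25. timeout(1):  <1:prim v1 r>
26. timeout(1):  <1:back v2 r>
27. crash(1):  <1:✗back v2 r>
28. recover(1):  <1:back v2 r>

yes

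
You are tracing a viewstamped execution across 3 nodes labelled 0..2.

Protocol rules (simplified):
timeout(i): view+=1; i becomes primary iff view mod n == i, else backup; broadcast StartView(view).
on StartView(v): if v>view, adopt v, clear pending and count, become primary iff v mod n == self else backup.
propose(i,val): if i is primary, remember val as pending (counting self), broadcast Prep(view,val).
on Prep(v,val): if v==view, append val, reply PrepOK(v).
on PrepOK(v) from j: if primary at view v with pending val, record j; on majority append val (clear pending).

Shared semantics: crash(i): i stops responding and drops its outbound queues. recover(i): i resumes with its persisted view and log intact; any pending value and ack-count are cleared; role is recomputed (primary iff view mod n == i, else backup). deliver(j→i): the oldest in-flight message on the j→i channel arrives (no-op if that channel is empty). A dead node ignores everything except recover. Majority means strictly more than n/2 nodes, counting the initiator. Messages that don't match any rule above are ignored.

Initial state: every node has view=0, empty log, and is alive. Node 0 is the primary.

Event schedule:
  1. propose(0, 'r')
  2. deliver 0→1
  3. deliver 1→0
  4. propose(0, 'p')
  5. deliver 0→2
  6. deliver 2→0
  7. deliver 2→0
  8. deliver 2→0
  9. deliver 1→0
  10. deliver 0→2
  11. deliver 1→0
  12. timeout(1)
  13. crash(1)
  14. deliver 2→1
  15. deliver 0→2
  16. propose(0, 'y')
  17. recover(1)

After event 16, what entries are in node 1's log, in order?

[1] propose(0,'r') → ∅
[2] deliver 0→1 → N1(back v0 [r])
[3] deliver 1→0 → N0(prim v0 [r])
[4] propose(0,'p') → ∅
[5] deliver 0→2 → N2(back v0 [r])
[6] deliver 2→0 → N0(prim v0 [r,p])
[7] deliver 2→0 → ∅
[8] deliver 2→0 → ∅
[9] deliver 1→0 → ∅
[10] deliver 0→2 → N2(back v0 [r,p])
[11] deliver 1→0 → ∅
[12] timeout(1) → N1(prim v1 [r])
[13] crash(1) → N1(✗prim v1 [r])
[14] deliver 2→1 → ∅
[15] deliver 0→2 → ∅
[16] propose(0,'y') → ∅

r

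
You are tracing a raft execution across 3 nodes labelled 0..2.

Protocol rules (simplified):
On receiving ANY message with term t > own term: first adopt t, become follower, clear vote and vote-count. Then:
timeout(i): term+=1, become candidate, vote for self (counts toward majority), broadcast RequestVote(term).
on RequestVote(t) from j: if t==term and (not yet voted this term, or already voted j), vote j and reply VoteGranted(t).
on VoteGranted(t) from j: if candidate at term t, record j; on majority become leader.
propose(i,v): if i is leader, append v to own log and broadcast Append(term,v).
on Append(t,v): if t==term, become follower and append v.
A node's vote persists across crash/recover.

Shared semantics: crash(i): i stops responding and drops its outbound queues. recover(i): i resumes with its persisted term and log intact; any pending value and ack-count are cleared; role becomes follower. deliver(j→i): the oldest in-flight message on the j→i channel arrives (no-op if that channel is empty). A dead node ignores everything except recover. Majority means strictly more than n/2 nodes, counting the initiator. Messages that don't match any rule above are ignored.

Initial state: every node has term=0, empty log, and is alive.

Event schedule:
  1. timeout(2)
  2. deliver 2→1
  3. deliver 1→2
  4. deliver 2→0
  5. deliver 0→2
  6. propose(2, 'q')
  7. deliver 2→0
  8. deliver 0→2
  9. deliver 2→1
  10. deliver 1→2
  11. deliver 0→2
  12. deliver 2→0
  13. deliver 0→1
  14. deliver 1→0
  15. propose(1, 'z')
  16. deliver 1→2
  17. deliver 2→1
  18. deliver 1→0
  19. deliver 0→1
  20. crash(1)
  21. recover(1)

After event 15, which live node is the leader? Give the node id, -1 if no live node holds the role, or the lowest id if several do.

2

after 1 — timeout(2): n2:cand/t1/[-]
after 2 — deliver 2→1: n1:foll/t1/[-]
after 3 — deliver 1→2: n2:lead/t1/[-]
after 4 — deliver 2→0: n0:foll/t1/[-]
after 5 — deliver 0→2: ·
after 6 — propose(2,'q'): n2:lead/t1/[q]
after 7 — deliver 2→0: n0:foll/t1/[q]
after 8 — deliver 0→2: ·
after 9 — deliver 2→1: n1:foll/t1/[q]
after 10 — deliver 1→2: ·
after 11 — deliver 0→2: ·
after 12 — deliver 2→0: ·
after 13 — deliver 0→1: ·
after 14 — deliver 1→0: ·
after 15 — propose(1,'z'): ·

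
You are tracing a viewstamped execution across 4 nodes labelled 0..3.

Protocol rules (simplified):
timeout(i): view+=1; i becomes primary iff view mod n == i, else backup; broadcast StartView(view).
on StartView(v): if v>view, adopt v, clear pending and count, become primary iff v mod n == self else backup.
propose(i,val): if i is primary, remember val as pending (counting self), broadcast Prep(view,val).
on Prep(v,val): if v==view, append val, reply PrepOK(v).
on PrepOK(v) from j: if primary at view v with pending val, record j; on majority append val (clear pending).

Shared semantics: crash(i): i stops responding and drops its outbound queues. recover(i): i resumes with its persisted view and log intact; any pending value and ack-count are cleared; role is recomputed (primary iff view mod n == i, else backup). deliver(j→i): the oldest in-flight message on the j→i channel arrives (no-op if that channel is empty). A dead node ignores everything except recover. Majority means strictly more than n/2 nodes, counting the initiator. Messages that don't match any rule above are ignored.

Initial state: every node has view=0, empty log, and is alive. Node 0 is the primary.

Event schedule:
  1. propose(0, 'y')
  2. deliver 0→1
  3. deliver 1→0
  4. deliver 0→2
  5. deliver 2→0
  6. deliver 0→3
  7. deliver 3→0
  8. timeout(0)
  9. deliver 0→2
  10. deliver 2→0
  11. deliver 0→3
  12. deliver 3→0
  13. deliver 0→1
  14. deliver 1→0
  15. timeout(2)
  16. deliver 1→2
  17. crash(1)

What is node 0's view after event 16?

1. propose(0,'y'):  nop
2. deliver 0→1:  <1:back v0 y>
3. deliver 1→0:  nop
4. deliver 0→2:  <2:back v0 y>
5. deliver 2→0:  <0:prim v0 y>
6. deliver 0→3:  <3:back v0 y>
7. deliver 3→0:  nop
8. timeout(0):  <0:back v1 y>
9. deliver 0→2:  <2:back v1 y>
10. deliver 2→0:  nop
11. deliver 0→3:  <3:back v1 y>
12. deliver 3→0:  nop
13. deliver 0→1:  <1:prim v1 y>
14. deliver 1→0:  nop
15. timeout(2):  <2:prim v2 y>
16. deliver 1→2:  nop

1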